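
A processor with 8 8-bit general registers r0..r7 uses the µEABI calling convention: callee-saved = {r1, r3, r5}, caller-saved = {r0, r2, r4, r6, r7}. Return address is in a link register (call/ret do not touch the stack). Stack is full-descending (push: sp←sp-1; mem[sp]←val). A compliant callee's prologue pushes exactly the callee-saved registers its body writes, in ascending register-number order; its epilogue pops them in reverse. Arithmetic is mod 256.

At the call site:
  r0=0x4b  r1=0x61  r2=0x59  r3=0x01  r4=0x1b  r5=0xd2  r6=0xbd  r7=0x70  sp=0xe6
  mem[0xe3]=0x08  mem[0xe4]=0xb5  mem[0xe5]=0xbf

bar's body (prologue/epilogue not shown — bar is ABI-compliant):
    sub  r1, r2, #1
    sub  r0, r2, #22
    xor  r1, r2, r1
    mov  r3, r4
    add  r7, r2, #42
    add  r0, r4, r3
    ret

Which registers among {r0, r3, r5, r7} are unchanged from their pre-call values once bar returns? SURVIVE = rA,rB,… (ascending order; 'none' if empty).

prologue: push r1 → mem[0xe5]=0x61, sp=0xe5
prologue: push r3 → mem[0xe4]=0x01, sp=0xe4
body[0] sub  r1, r2, #1 → r1=0x58
body[1] sub  r0, r2, #22 → r0=0x43
body[2] xor  r1, r2, r1 → r1=0x01
body[3] mov  r3, r4 → r3=0x1b
body[4] add  r7, r2, #42 → r7=0x83
body[5] add  r0, r4, r3 → r0=0x36
epilogue: pop r3=0x01, sp=0xe5
epilogue: pop r1=0x61, sp=0xe6
r0: caller-saved, written=True
r3: callee-saved, written=True
r5: callee-saved, written=False
r7: caller-saved, written=True

SURVIVE = r3,r5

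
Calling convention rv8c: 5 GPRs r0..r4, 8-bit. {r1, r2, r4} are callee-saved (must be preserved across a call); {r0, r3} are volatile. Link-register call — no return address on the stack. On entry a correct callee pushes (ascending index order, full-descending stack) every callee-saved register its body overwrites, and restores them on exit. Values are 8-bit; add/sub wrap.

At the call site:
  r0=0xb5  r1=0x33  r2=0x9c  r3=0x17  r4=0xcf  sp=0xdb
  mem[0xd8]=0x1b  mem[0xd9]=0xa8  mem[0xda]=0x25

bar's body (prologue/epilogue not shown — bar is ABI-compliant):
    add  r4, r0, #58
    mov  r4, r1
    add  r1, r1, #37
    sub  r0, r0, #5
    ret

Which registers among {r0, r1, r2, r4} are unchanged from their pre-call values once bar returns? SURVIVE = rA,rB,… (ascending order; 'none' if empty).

SURVIVE = r1,r2,r4

prologue: push r1 -> mem[0xda]=0x33, sp=0xda
prologue: push r4 -> mem[0xd9]=0xcf, sp=0xd9
body[0] add  r4, r0, #58 -> r4=0xef
body[1] mov  r4, r1 -> r4=0x33
body[2] add  r1, r1, #37 -> r1=0x58
body[3] sub  r0, r0, #5 -> r0=0xb0
epilogue: pop r4=0xcf, sp=0xda
epilogue: pop r1=0x33, sp=0xdb
r0: caller-saved, written=True
r1: callee-saved, written=True
r2: callee-saved, written=False
r4: callee-saved, written=True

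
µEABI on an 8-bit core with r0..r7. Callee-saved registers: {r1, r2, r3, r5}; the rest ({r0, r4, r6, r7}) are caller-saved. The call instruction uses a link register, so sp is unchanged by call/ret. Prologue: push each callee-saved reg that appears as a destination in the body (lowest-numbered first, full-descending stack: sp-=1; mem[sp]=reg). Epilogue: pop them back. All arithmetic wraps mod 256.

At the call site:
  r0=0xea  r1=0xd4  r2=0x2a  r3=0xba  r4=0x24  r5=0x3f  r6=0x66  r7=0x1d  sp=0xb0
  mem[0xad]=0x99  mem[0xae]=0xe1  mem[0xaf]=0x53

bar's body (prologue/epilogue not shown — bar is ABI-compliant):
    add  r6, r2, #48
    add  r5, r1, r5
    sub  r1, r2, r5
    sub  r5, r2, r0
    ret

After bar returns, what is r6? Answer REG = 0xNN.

REG = 0x5a

prologue: push r1 → mem[0xaf]=0xd4, sp=0xaf
prologue: push r5 → mem[0xae]=0x3f, sp=0xae
body[0] add  r6, r2, #48 → r6=0x5a
body[1] add  r5, r1, r5 → r5=0x13
body[2] sub  r1, r2, r5 → r1=0x17
body[3] sub  r5, r2, r0 → r5=0x40
epilogue: pop r5=0x3f, sp=0xaf
epilogue: pop r1=0xd4, sp=0xb0
r6 is caller-saved → body value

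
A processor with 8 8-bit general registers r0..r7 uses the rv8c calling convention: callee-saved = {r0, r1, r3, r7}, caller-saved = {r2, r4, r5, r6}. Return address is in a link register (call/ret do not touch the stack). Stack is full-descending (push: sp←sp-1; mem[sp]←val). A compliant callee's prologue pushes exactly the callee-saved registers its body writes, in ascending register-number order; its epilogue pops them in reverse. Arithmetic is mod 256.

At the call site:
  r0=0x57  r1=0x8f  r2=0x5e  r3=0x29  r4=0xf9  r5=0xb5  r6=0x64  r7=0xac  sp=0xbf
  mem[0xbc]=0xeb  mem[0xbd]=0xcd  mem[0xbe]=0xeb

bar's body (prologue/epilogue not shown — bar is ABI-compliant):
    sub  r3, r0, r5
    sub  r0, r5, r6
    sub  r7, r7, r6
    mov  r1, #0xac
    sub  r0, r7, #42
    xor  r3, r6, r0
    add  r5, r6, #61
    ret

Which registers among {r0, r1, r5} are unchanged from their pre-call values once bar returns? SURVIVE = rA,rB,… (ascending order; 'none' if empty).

prologue: push r0 → mem[0xbe]=0x57, sp=0xbe
prologue: push r1 → mem[0xbd]=0x8f, sp=0xbd
prologue: push r3 → mem[0xbc]=0x29, sp=0xbc
prologue: push r7 → mem[0xbb]=0xac, sp=0xbb
body[0] sub  r3, r0, r5 → r3=0xa2
body[1] sub  r0, r5, r6 → r0=0x51
body[2] sub  r7, r7, r6 → r7=0x48
body[3] mov  r1, #0xac → r1=0xac
body[4] sub  r0, r7, #42 → r0=0x1e
body[5] xor  r3, r6, r0 → r3=0x7a
body[6] add  r5, r6, #61 → r5=0xa1
epilogue: pop r7=0xac, sp=0xbc
epilogue: pop r3=0x29, sp=0xbd
epilogue: pop r1=0x8f, sp=0xbe
epilogue: pop r0=0x57, sp=0xbf
r0: callee-saved, written=True
r1: callee-saved, written=True
r5: caller-saved, written=True

SURVIVE = r0,r1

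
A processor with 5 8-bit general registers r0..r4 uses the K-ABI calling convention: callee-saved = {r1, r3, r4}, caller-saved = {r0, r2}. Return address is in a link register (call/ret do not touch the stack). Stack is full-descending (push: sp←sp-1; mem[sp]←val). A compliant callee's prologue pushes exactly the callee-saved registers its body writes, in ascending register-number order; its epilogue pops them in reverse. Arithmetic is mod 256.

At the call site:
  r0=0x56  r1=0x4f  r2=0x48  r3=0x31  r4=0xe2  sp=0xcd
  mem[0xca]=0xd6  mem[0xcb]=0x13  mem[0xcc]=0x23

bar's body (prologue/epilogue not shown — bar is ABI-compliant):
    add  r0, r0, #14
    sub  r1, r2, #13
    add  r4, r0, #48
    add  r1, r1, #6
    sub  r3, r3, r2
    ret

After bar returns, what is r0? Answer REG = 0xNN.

prologue: push r1 → mem[0xcc]=0x4f, sp=0xcc
prologue: push r3 → mem[0xcb]=0x31, sp=0xcb
prologue: push r4 → mem[0xca]=0xe2, sp=0xca
body[0] add  r0, r0, #14 → r0=0x64
body[1] sub  r1, r2, #13 → r1=0x3b
body[2] add  r4, r0, #48 → r4=0x94
body[3] add  r1, r1, #6 → r1=0x41
body[4] sub  r3, r3, r2 → r3=0xe9
epilogue: pop r4=0xe2, sp=0xcb
epilogue: pop r3=0x31, sp=0xcc
epilogue: pop r1=0x4f, sp=0xcd
r0 is caller-saved → body value

REG = 0x64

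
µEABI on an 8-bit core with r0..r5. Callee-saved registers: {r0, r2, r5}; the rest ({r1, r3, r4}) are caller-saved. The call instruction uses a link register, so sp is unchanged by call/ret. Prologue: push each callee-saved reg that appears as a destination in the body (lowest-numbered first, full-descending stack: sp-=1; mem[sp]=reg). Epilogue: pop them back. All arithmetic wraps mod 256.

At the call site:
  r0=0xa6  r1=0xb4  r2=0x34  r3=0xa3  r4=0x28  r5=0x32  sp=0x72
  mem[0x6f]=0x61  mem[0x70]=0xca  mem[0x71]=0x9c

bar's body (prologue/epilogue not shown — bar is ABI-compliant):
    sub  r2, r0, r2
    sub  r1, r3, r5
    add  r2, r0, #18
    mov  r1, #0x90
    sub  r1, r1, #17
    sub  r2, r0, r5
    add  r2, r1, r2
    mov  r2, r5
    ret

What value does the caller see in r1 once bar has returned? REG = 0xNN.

REG = 0x7f

prologue: push r2 → mem[0x71]=0x34, sp=0x71
body[0] sub  r2, r0, r2 → r2=0x72
body[1] sub  r1, r3, r5 → r1=0x71
body[2] add  r2, r0, #18 → r2=0xb8
body[3] mov  r1, #0x90 → r1=0x90
body[4] sub  r1, r1, #17 → r1=0x7f
body[5] sub  r2, r0, r5 → r2=0x74
body[6] add  r2, r1, r2 → r2=0xf3
body[7] mov  r2, r5 → r2=0x32
epilogue: pop r2=0x34, sp=0x72
r1 is caller-saved → body value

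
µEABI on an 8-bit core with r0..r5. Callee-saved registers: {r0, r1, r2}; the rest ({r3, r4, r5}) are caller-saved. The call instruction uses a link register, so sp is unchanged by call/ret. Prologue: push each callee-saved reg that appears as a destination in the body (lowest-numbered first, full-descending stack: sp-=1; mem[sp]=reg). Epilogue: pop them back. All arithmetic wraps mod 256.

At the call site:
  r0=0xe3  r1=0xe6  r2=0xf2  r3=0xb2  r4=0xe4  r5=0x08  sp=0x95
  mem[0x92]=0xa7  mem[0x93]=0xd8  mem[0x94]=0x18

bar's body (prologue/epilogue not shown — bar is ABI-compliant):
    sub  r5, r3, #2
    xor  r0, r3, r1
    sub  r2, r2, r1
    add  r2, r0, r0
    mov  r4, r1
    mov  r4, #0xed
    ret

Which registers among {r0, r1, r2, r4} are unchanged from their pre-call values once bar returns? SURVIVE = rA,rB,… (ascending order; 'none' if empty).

SURVIVE = r0,r1,r2

prologue: push r0 -> mem[0x94]=0xe3, sp=0x94
prologue: push r2 -> mem[0x93]=0xf2, sp=0x93
body[0] sub  r5, r3, #2 -> r5=0xb0
body[1] xor  r0, r3, r1 -> r0=0x54
body[2] sub  r2, r2, r1 -> r2=0x0c
body[3] add  r2, r0, r0 -> r2=0xa8
body[4] mov  r4, r1 -> r4=0xe6
body[5] mov  r4, #0xed -> r4=0xed
epilogue: pop r2=0xf2, sp=0x94
epilogue: pop r0=0xe3, sp=0x95
r0: callee-saved, written=True
r1: callee-saved, written=False
r2: callee-saved, written=True
r4: caller-saved, written=True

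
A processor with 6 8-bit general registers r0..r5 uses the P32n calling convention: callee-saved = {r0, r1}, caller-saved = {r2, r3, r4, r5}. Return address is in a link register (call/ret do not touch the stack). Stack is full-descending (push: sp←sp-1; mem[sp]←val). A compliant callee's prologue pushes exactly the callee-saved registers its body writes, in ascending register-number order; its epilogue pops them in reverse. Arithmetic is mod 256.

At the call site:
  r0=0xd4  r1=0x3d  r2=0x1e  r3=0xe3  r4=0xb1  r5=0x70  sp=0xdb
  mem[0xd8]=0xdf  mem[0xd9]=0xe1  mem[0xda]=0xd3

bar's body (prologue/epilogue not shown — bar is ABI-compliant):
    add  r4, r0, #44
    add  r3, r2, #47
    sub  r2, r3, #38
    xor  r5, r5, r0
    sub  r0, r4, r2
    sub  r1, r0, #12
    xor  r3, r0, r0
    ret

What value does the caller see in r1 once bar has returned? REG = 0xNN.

REG = 0x3d

prologue: push r0 -> mem[0xda]=0xd4, sp=0xda
prologue: push r1 -> mem[0xd9]=0x3d, sp=0xd9
body[0] add  r4, r0, #44 -> r4=0x00
body[1] add  r3, r2, #47 -> r3=0x4d
body[2] sub  r2, r3, #38 -> r2=0x27
body[3] xor  r5, r5, r0 -> r5=0xa4
body[4] sub  r0, r4, r2 -> r0=0xd9
body[5] sub  r1, r0, #12 -> r1=0xcd
body[6] xor  r3, r0, r0 -> r3=0x00
epilogue: pop r1=0x3d, sp=0xda
epilogue: pop r0=0xd4, sp=0xdb
r1 is callee-saved -> restored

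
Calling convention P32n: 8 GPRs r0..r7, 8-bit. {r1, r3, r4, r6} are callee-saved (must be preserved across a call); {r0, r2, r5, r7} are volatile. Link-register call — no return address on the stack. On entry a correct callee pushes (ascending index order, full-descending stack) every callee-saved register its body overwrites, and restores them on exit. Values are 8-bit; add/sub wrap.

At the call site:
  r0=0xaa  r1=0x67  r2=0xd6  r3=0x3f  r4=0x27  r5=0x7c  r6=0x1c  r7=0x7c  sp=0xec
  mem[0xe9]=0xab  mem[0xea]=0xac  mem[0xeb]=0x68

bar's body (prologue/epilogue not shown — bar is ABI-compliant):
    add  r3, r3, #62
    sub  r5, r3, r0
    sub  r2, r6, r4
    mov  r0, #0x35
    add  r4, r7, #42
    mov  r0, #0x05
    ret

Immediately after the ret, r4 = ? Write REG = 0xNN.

REG = 0x27

prologue: push r3 → mem[0xeb]=0x3f, sp=0xeb
prologue: push r4 → mem[0xea]=0x27, sp=0xea
body[0] add  r3, r3, #62 → r3=0x7d
body[1] sub  r5, r3, r0 → r5=0xd3
body[2] sub  r2, r6, r4 → r2=0xf5
body[3] mov  r0, #0x35 → r0=0x35
body[4] add  r4, r7, #42 → r4=0xa6
body[5] mov  r0, #0x05 → r0=0x05
epilogue: pop r4=0x27, sp=0xeb
epilogue: pop r3=0x3f, sp=0xec
r4 is callee-saved → restored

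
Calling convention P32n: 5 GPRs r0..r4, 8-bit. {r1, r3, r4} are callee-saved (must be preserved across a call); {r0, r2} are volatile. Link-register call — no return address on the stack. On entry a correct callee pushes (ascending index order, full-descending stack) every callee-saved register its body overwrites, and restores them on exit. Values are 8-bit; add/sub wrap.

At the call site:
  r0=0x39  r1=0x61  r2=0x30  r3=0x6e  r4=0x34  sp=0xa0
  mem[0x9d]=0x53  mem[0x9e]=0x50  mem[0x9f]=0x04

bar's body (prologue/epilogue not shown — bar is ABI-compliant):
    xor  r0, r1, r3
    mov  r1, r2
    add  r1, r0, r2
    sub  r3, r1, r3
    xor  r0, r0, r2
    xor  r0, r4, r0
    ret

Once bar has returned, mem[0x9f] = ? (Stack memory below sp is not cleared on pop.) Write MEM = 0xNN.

MEM = 0x61

prologue: push r1 → mem[0x9f]=0x61, sp=0x9f
prologue: push r3 → mem[0x9e]=0x6e, sp=0x9e
body[0] xor  r0, r1, r3 → r0=0x0f
body[1] mov  r1, r2 → r1=0x30
body[2] add  r1, r0, r2 → r1=0x3f
body[3] sub  r3, r1, r3 → r3=0xd1
body[4] xor  r0, r0, r2 → r0=0x3f
body[5] xor  r0, r4, r0 → r0=0x0b
epilogue: pop r3=0x6e, sp=0x9f
epilogue: pop r1=0x61, sp=0xa0
prologue pushed ['r1', 'r3'] at ['0x9f', '0x9e']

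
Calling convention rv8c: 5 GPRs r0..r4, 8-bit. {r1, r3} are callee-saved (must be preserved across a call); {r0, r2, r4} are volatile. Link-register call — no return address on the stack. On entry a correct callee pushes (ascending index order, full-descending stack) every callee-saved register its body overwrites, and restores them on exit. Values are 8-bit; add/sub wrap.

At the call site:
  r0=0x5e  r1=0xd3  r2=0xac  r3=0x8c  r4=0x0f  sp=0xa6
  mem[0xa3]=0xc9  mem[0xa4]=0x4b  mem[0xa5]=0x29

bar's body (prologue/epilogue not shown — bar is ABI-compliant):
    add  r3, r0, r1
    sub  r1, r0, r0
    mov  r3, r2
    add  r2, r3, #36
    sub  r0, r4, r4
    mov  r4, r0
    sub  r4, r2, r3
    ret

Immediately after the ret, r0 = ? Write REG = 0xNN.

REG = 0x00

prologue: push r1 → mem[0xa5]=0xd3, sp=0xa5
prologue: push r3 → mem[0xa4]=0x8c, sp=0xa4
body[0] add  r3, r0, r1 → r3=0x31
body[1] sub  r1, r0, r0 → r1=0x00
body[2] mov  r3, r2 → r3=0xac
body[3] add  r2, r3, #36 → r2=0xd0
body[4] sub  r0, r4, r4 → r0=0x00
body[5] mov  r4, r0 → r4=0x00
body[6] sub  r4, r2, r3 → r4=0x24
epilogue: pop r3=0x8c, sp=0xa5
epilogue: pop r1=0xd3, sp=0xa6
r0 is caller-saved → body value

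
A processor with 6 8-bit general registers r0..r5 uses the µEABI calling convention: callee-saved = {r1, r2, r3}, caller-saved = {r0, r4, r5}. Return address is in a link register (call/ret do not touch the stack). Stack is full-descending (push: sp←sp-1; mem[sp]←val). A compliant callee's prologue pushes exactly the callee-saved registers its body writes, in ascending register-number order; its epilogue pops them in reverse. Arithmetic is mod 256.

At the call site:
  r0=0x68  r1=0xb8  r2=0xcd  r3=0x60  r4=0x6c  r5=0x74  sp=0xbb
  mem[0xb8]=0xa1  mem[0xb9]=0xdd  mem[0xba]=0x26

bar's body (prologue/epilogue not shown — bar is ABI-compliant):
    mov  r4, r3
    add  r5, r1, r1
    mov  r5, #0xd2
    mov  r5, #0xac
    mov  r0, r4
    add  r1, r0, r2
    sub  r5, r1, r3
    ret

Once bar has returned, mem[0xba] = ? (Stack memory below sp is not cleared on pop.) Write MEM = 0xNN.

prologue: push r1 -> mem[0xba]=0xb8, sp=0xba
body[0] mov  r4, r3 -> r4=0x60
body[1] add  r5, r1, r1 -> r5=0x70
body[2] mov  r5, #0xd2 -> r5=0xd2
body[3] mov  r5, #0xac -> r5=0xac
body[4] mov  r0, r4 -> r0=0x60
body[5] add  r1, r0, r2 -> r1=0x2d
body[6] sub  r5, r1, r3 -> r5=0xcd
epilogue: pop r1=0xb8, sp=0xbb
prologue pushed ['r1'] at ['0xba']

MEM = 0xb8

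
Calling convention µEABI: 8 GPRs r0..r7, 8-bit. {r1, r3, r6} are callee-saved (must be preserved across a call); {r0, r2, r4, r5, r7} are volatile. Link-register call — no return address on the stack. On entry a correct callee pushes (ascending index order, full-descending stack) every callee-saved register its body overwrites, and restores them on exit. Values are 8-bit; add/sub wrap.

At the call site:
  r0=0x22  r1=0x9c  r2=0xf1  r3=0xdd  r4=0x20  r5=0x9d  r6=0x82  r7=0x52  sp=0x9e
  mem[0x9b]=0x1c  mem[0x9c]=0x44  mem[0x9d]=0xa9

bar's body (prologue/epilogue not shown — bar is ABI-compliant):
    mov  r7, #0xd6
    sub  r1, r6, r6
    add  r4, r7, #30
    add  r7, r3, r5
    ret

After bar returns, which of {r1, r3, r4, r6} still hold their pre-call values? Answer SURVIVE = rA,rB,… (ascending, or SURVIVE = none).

prologue: push r1 → mem[0x9d]=0x9c, sp=0x9d
body[0] mov  r7, #0xd6 → r7=0xd6
body[1] sub  r1, r6, r6 → r1=0x00
body[2] add  r4, r7, #30 → r4=0xf4
body[3] add  r7, r3, r5 → r7=0x7a
epilogue: pop r1=0x9c, sp=0x9e
r1: callee-saved, written=True
r3: callee-saved, written=False
r4: caller-saved, written=True
r6: callee-saved, written=False

SURVIVE = r1,r3,r6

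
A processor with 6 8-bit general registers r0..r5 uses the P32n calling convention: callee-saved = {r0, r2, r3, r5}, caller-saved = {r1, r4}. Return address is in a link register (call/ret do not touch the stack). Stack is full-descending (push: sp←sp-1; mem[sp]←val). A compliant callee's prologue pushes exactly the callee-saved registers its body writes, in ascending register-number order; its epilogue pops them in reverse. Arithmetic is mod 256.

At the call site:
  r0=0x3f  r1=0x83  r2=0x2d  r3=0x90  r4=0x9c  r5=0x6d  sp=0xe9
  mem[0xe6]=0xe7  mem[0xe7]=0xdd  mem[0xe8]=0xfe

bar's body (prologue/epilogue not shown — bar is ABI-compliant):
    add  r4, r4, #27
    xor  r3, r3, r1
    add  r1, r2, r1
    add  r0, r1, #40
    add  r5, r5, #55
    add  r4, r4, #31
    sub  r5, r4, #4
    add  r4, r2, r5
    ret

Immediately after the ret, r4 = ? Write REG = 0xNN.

REG = 0xff

prologue: push r0 → mem[0xe8]=0x3f, sp=0xe8
prologue: push r3 → mem[0xe7]=0x90, sp=0xe7
prologue: push r5 → mem[0xe6]=0x6d, sp=0xe6
body[0] add  r4, r4, #27 → r4=0xb7
body[1] xor  r3, r3, r1 → r3=0x13
body[2] add  r1, r2, r1 → r1=0xb0
body[3] add  r0, r1, #40 → r0=0xd8
body[4] add  r5, r5, #55 → r5=0xa4
body[5] add  r4, r4, #31 → r4=0xd6
body[6] sub  r5, r4, #4 → r5=0xd2
body[7] add  r4, r2, r5 → r4=0xff
epilogue: pop r5=0x6d, sp=0xe7
epilogue: pop r3=0x90, sp=0xe8
epilogue: pop r0=0x3f, sp=0xe9
r4 is caller-saved → body value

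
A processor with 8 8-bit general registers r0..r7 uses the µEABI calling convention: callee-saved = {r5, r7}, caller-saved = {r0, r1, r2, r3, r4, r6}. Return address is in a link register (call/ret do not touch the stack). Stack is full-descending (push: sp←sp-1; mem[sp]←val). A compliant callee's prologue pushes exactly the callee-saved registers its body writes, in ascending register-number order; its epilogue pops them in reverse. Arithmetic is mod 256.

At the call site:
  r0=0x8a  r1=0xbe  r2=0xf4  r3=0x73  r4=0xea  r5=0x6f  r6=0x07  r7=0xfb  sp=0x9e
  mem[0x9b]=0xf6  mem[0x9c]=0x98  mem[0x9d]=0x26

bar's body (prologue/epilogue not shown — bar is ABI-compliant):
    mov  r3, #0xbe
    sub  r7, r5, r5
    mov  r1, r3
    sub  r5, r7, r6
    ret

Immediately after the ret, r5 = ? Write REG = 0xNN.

prologue: push r5 -> mem[0x9d]=0x6f, sp=0x9d
prologue: push r7 -> mem[0x9c]=0xfb, sp=0x9c
body[0] mov  r3, #0xbe -> r3=0xbe
body[1] sub  r7, r5, r5 -> r7=0x00
body[2] mov  r1, r3 -> r1=0xbe
body[3] sub  r5, r7, r6 -> r5=0xf9
epilogue: pop r7=0xfb, sp=0x9d
epilogue: pop r5=0x6f, sp=0x9e
r5 is callee-saved -> restored

REG = 0x6f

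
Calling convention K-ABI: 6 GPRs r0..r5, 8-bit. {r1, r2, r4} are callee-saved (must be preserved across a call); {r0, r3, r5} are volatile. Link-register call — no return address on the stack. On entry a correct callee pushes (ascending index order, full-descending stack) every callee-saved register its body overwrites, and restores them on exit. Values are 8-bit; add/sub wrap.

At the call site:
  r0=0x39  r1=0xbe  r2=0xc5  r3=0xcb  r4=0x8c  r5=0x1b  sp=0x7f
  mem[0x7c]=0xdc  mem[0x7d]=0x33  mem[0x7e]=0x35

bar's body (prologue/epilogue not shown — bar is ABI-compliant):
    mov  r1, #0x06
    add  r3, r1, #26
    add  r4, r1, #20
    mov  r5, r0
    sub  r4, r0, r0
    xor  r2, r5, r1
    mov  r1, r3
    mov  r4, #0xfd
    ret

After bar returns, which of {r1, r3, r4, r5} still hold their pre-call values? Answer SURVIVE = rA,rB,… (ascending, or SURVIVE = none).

SURVIVE = r1,r4

prologue: push r1 → mem[0x7e]=0xbe, sp=0x7e
prologue: push r2 → mem[0x7d]=0xc5, sp=0x7d
prologue: push r4 → mem[0x7c]=0x8c, sp=0x7c
body[0] mov  r1, #0x06 → r1=0x06
body[1] add  r3, r1, #26 → r3=0x20
body[2] add  r4, r1, #20 → r4=0x1a
body[3] mov  r5, r0 → r5=0x39
body[4] sub  r4, r0, r0 → r4=0x00
body[5] xor  r2, r5, r1 → r2=0x3f
body[6] mov  r1, r3 → r1=0x20
body[7] mov  r4, #0xfd → r4=0xfd
epilogue: pop r4=0x8c, sp=0x7d
epilogue: pop r2=0xc5, sp=0x7e
epilogue: pop r1=0xbe, sp=0x7f
r1: callee-saved, written=True
r3: caller-saved, written=True
r4: callee-saved, written=True
r5: caller-saved, written=True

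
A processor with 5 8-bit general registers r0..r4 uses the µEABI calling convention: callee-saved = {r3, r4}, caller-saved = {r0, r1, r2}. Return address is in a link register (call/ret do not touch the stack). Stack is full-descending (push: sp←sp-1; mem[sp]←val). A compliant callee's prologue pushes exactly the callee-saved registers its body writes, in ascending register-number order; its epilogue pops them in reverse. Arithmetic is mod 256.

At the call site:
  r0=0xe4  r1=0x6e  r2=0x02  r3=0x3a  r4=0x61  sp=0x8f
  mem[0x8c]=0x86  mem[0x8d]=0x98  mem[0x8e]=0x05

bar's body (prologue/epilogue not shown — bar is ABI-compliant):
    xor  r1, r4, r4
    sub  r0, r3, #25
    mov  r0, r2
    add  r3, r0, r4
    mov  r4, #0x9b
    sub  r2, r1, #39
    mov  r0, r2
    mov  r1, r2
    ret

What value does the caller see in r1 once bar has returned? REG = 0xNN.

REG = 0xd9

prologue: push r3 → mem[0x8e]=0x3a, sp=0x8e
prologue: push r4 → mem[0x8d]=0x61, sp=0x8d
body[0] xor  r1, r4, r4 → r1=0x00
body[1] sub  r0, r3, #25 → r0=0x21
body[2] mov  r0, r2 → r0=0x02
body[3] add  r3, r0, r4 → r3=0x63
body[4] mov  r4, #0x9b → r4=0x9b
body[5] sub  r2, r1, #39 → r2=0xd9
body[6] mov  r0, r2 → r0=0xd9
body[7] mov  r1, r2 → r1=0xd9
epilogue: pop r4=0x61, sp=0x8e
epilogue: pop r3=0x3a, sp=0x8f
r1 is caller-saved → body value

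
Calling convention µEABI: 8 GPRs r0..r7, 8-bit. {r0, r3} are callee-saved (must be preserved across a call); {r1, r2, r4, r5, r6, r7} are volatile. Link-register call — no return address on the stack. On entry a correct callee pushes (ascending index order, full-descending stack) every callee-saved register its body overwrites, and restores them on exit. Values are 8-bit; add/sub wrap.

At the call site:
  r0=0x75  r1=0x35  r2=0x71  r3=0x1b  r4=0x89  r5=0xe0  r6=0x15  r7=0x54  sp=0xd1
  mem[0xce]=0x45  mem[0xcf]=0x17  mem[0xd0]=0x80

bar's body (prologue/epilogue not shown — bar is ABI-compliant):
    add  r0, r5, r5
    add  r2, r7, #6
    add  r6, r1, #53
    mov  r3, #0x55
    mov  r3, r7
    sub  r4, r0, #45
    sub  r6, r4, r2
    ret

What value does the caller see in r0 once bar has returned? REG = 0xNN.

REG = 0x75

prologue: push r0 → mem[0xd0]=0x75, sp=0xd0
prologue: push r3 → mem[0xcf]=0x1b, sp=0xcf
body[0] add  r0, r5, r5 → r0=0xc0
body[1] add  r2, r7, #6 → r2=0x5a
body[2] add  r6, r1, #53 → r6=0x6a
body[3] mov  r3, #0x55 → r3=0x55
body[4] mov  r3, r7 → r3=0x54
body[5] sub  r4, r0, #45 → r4=0x93
body[6] sub  r6, r4, r2 → r6=0x39
epilogue: pop r3=0x1b, sp=0xd0
epilogue: pop r0=0x75, sp=0xd1
r0 is callee-saved → restored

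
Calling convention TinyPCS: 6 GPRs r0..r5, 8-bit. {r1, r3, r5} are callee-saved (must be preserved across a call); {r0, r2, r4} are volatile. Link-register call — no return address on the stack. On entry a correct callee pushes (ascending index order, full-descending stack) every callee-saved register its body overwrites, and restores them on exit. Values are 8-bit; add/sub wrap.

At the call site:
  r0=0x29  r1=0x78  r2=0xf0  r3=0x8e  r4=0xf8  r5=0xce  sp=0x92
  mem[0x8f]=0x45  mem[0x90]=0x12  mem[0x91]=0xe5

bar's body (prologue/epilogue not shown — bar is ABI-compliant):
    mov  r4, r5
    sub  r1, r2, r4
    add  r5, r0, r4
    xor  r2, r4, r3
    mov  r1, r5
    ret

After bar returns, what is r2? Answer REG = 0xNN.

prologue: push r1 → mem[0x91]=0x78, sp=0x91
prologue: push r5 → mem[0x90]=0xce, sp=0x90
body[0] mov  r4, r5 → r4=0xce
body[1] sub  r1, r2, r4 → r1=0x22
body[2] add  r5, r0, r4 → r5=0xf7
body[3] xor  r2, r4, r3 → r2=0x40
body[4] mov  r1, r5 → r1=0xf7
epilogue: pop r5=0xce, sp=0x91
epilogue: pop r1=0x78, sp=0x92
r2 is caller-saved → body value

REG = 0x40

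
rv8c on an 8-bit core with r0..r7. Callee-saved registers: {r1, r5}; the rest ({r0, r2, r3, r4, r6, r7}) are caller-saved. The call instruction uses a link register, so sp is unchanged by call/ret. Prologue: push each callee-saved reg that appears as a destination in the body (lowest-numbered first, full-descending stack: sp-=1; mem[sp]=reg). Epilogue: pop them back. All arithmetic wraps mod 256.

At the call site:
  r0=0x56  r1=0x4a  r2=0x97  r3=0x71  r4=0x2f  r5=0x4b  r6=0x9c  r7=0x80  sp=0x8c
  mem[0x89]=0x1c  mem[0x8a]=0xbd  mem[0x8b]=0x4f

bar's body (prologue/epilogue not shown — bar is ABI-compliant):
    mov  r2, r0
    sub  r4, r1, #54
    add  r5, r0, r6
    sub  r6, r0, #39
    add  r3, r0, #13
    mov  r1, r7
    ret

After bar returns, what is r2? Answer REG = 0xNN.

REG = 0x56

prologue: push r1 -> mem[0x8b]=0x4a, sp=0x8b
prologue: push r5 -> mem[0x8a]=0x4b, sp=0x8a
body[0] mov  r2, r0 -> r2=0x56
body[1] sub  r4, r1, #54 -> r4=0x14
body[2] add  r5, r0, r6 -> r5=0xf2
body[3] sub  r6, r0, #39 -> r6=0x2f
body[4] add  r3, r0, #13 -> r3=0x63
body[5] mov  r1, r7 -> r1=0x80
epilogue: pop r5=0x4b, sp=0x8b
epilogue: pop r1=0x4a, sp=0x8c
r2 is caller-saved -> body value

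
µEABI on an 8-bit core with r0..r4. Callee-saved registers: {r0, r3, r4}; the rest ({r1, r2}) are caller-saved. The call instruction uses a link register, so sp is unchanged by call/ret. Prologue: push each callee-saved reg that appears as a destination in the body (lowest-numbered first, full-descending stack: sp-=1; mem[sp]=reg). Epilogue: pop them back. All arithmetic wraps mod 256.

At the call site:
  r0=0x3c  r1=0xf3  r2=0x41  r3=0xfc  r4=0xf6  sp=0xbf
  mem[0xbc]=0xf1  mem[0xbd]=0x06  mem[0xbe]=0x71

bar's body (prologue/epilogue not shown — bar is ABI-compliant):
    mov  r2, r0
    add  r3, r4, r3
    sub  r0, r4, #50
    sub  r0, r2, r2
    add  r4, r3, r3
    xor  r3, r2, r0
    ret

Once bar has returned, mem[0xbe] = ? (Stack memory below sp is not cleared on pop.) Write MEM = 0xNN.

prologue: push r0 → mem[0xbe]=0x3c, sp=0xbe
prologue: push r3 → mem[0xbd]=0xfc, sp=0xbd
prologue: push r4 → mem[0xbc]=0xf6, sp=0xbc
body[0] mov  r2, r0 → r2=0x3c
body[1] add  r3, r4, r3 → r3=0xf2
body[2] sub  r0, r4, #50 → r0=0xc4
body[3] sub  r0, r2, r2 → r0=0x00
body[4] add  r4, r3, r3 → r4=0xe4
body[5] xor  r3, r2, r0 → r3=0x3c
epilogue: pop r4=0xf6, sp=0xbd
epilogue: pop r3=0xfc, sp=0xbe
epilogue: pop r0=0x3c, sp=0xbf
prologue pushed ['r0', 'r3', 'r4'] at ['0xbe', '0xbd', '0xbc']

MEM = 0x3c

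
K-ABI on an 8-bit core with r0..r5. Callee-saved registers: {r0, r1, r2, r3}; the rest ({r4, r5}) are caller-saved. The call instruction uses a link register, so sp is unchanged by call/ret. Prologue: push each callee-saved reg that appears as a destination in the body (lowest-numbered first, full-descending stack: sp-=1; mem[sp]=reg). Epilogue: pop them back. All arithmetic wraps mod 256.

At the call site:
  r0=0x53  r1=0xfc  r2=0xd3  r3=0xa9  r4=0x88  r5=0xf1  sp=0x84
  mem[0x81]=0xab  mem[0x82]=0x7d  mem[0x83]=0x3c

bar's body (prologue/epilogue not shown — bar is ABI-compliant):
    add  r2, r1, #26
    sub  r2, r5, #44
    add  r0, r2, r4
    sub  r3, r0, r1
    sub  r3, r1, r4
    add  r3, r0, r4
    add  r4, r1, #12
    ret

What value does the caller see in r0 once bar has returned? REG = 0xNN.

REG = 0x53

prologue: push r0 -> mem[0x83]=0x53, sp=0x83
prologue: push r2 -> mem[0x82]=0xd3, sp=0x82
prologue: push r3 -> mem[0x81]=0xa9, sp=0x81
body[0] add  r2, r1, #26 -> r2=0x16
body[1] sub  r2, r5, #44 -> r2=0xc5
body[2] add  r0, r2, r4 -> r0=0x4d
body[3] sub  r3, r0, r1 -> r3=0x51
body[4] sub  r3, r1, r4 -> r3=0x74
body[5] add  r3, r0, r4 -> r3=0xd5
body[6] add  r4, r1, #12 -> r4=0x08
epilogue: pop r3=0xa9, sp=0x82
epilogue: pop r2=0xd3, sp=0x83
epilogue: pop r0=0x53, sp=0x84
r0 is callee-saved -> restored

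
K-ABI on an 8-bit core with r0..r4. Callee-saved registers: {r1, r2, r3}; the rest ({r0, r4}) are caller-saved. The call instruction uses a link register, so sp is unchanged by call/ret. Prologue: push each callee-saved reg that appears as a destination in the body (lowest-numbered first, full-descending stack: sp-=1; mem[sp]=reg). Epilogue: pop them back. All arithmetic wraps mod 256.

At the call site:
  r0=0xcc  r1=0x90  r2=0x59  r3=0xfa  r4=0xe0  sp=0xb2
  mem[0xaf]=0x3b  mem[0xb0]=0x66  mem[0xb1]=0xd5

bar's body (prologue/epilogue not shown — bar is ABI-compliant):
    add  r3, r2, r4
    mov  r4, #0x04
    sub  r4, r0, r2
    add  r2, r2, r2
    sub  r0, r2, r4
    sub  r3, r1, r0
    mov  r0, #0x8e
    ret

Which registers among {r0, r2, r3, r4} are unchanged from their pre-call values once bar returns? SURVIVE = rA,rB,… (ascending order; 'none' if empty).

prologue: push r2 -> mem[0xb1]=0x59, sp=0xb1
prologue: push r3 -> mem[0xb0]=0xfa, sp=0xb0
body[0] add  r3, r2, r4 -> r3=0x39
body[1] mov  r4, #0x04 -> r4=0x04
body[2] sub  r4, r0, r2 -> r4=0x73
body[3] add  r2, r2, r2 -> r2=0xb2
body[4] sub  r0, r2, r4 -> r0=0x3f
body[5] sub  r3, r1, r0 -> r3=0x51
body[6] mov  r0, #0x8e -> r0=0x8e
epilogue: pop r3=0xfa, sp=0xb1
epilogue: pop r2=0x59, sp=0xb2
r0: caller-saved, written=True
r2: callee-saved, written=True
r3: callee-saved, written=True
r4: caller-saved, written=True

SURVIVE = r2,r3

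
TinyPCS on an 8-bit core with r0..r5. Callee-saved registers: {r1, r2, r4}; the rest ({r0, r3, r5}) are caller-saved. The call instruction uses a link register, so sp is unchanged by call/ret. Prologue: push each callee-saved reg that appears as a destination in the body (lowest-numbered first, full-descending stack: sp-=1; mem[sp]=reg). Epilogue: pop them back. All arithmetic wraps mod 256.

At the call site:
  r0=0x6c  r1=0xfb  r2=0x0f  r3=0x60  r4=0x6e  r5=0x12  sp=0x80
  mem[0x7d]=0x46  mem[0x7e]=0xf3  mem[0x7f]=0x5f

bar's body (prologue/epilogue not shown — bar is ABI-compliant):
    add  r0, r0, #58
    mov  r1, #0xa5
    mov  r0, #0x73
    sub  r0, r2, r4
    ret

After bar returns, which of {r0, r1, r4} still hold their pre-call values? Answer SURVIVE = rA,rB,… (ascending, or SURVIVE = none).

prologue: push r1 -> mem[0x7f]=0xfb, sp=0x7f
body[0] add  r0, r0, #58 -> r0=0xa6
body[1] mov  r1, #0xa5 -> r1=0xa5
body[2] mov  r0, #0x73 -> r0=0x73
body[3] sub  r0, r2, r4 -> r0=0xa1
epilogue: pop r1=0xfb, sp=0x80
r0: caller-saved, written=True
r1: callee-saved, written=True
r4: callee-saved, written=False

SURVIVE = r1,r4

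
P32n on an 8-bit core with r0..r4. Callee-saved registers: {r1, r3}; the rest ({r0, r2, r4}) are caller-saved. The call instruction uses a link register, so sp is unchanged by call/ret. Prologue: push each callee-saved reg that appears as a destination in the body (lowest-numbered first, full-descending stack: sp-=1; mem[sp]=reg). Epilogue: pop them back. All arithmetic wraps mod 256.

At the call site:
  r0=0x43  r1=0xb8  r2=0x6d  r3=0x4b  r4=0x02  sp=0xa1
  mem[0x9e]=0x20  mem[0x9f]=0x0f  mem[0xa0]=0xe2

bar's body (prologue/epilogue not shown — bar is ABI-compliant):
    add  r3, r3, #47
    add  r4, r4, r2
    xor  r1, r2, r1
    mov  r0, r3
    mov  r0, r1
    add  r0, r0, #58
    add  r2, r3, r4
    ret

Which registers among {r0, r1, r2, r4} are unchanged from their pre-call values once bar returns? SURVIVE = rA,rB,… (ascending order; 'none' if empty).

prologue: push r1 -> mem[0xa0]=0xb8, sp=0xa0
prologue: push r3 -> mem[0x9f]=0x4b, sp=0x9f
body[0] add  r3, r3, #47 -> r3=0x7a
body[1] add  r4, r4, r2 -> r4=0x6f
body[2] xor  r1, r2, r1 -> r1=0xd5
body[3] mov  r0, r3 -> r0=0x7a
body[4] mov  r0, r1 -> r0=0xd5
body[5] add  r0, r0, #58 -> r0=0x0f
body[6] add  r2, r3, r4 -> r2=0xe9
epilogue: pop r3=0x4b, sp=0xa0
epilogue: pop r1=0xb8, sp=0xa1
r0: caller-saved, written=True
r1: callee-saved, written=True
r2: caller-saved, written=True
r4: caller-saved, written=True

SURVIVE = r1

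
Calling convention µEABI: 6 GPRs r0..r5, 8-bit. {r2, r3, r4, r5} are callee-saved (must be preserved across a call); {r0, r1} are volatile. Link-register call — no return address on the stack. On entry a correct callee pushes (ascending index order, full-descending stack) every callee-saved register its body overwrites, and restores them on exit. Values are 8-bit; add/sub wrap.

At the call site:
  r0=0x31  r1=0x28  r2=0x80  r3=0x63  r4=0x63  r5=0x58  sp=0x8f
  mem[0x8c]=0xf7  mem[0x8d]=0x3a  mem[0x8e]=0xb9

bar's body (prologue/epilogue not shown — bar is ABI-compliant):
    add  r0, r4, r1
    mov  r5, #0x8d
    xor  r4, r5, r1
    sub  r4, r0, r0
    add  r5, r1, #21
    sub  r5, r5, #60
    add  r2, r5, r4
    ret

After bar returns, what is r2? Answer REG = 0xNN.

prologue: push r2 → mem[0x8e]=0x80, sp=0x8e
prologue: push r4 → mem[0x8d]=0x63, sp=0x8d
prologue: push r5 → mem[0x8c]=0x58, sp=0x8c
body[0] add  r0, r4, r1 → r0=0x8b
body[1] mov  r5, #0x8d → r5=0x8d
body[2] xor  r4, r5, r1 → r4=0xa5
body[3] sub  r4, r0, r0 → r4=0x00
body[4] add  r5, r1, #21 → r5=0x3d
body[5] sub  r5, r5, #60 → r5=0x01
body[6] add  r2, r5, r4 → r2=0x01
epilogue: pop r5=0x58, sp=0x8d
epilogue: pop r4=0x63, sp=0x8e
epilogue: pop r2=0x80, sp=0x8f
r2 is callee-saved → restored

REG = 0x80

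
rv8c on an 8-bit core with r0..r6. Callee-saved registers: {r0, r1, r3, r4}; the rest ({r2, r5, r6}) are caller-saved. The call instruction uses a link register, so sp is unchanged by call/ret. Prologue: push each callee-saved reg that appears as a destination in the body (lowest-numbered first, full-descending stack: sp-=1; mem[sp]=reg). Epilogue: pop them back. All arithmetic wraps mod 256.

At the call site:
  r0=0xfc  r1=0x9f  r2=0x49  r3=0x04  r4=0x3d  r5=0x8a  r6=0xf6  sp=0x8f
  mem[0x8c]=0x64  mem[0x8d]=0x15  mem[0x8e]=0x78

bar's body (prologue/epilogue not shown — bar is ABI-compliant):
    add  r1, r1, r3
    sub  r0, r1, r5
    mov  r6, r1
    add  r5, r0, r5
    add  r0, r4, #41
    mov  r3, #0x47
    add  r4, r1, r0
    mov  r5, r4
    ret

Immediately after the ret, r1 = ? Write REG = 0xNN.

REG = 0x9f

prologue: push r0 -> mem[0x8e]=0xfc, sp=0x8e
prologue: push r1 -> mem[0x8d]=0x9f, sp=0x8d
prologue: push r3 -> mem[0x8c]=0x04, sp=0x8c
prologue: push r4 -> mem[0x8b]=0x3d, sp=0x8b
body[0] add  r1, r1, r3 -> r1=0xa3
body[1] sub  r0, r1, r5 -> r0=0x19
body[2] mov  r6, r1 -> r6=0xa3
body[3] add  r5, r0, r5 -> r5=0xa3
body[4] add  r0, r4, #41 -> r0=0x66
body[5] mov  r3, #0x47 -> r3=0x47
body[6] add  r4, r1, r0 -> r4=0x09
body[7] mov  r5, r4 -> r5=0x09
epilogue: pop r4=0x3d, sp=0x8c
epilogue: pop r3=0x04, sp=0x8d
epilogue: pop r1=0x9f, sp=0x8e
epilogue: pop r0=0xfc, sp=0x8f
r1 is callee-saved -> restored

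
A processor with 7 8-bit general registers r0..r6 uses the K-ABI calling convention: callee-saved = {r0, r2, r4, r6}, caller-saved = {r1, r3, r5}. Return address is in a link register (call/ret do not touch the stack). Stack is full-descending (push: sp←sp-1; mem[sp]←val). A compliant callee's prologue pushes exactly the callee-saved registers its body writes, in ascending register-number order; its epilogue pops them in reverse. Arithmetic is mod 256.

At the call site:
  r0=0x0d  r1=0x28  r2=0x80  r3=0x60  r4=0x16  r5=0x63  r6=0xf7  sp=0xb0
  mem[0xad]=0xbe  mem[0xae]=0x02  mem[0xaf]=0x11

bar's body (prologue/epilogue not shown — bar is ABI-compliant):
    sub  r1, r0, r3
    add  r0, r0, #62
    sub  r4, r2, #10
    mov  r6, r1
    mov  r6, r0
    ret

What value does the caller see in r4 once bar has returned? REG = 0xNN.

prologue: push r0 -> mem[0xaf]=0x0d, sp=0xaf
prologue: push r4 -> mem[0xae]=0x16, sp=0xae
prologue: push r6 -> mem[0xad]=0xf7, sp=0xad
body[0] sub  r1, r0, r3 -> r1=0xad
body[1] add  r0, r0, #62 -> r0=0x4b
body[2] sub  r4, r2, #10 -> r4=0x76
body[3] mov  r6, r1 -> r6=0xad
body[4] mov  r6, r0 -> r6=0x4b
epilogue: pop r6=0xf7, sp=0xae
epilogue: pop r4=0x16, sp=0xaf
epilogue: pop r0=0x0d, sp=0xb0
r4 is callee-saved -> restored

REG = 0x16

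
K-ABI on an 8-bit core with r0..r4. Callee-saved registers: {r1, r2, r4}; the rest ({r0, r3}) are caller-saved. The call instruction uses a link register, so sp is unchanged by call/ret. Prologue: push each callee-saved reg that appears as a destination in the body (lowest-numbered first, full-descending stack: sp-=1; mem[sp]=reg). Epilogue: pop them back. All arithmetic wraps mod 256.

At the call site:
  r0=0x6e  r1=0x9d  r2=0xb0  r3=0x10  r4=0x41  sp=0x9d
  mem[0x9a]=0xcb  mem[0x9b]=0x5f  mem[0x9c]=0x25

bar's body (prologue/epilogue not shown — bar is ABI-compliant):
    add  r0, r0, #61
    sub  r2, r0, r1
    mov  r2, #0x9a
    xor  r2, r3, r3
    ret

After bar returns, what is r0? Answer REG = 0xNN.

prologue: push r2 -> mem[0x9c]=0xb0, sp=0x9c
body[0] add  r0, r0, #61 -> r0=0xab
body[1] sub  r2, r0, r1 -> r2=0x0e
body[2] mov  r2, #0x9a -> r2=0x9a
body[3] xor  r2, r3, r3 -> r2=0x00
epilogue: pop r2=0xb0, sp=0x9d
r0 is caller-saved -> body value

REG = 0xab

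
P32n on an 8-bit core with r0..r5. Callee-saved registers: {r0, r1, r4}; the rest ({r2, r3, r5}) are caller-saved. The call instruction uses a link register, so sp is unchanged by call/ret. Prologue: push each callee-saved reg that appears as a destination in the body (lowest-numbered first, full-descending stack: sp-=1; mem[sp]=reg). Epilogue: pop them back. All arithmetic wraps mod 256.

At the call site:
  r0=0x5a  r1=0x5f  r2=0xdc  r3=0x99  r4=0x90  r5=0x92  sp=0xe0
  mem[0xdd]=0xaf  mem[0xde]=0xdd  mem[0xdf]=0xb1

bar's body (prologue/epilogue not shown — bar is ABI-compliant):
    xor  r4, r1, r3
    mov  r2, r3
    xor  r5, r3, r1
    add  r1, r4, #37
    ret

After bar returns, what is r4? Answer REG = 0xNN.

REG = 0x90

prologue: push r1 → mem[0xdf]=0x5f, sp=0xdf
prologue: push r4 → mem[0xde]=0x90, sp=0xde
body[0] xor  r4, r1, r3 → r4=0xc6
body[1] mov  r2, r3 → r2=0x99
body[2] xor  r5, r3, r1 → r5=0xc6
body[3] add  r1, r4, #37 → r1=0xeb
epilogue: pop r4=0x90, sp=0xdf
epilogue: pop r1=0x5f, sp=0xe0
r4 is callee-saved → restored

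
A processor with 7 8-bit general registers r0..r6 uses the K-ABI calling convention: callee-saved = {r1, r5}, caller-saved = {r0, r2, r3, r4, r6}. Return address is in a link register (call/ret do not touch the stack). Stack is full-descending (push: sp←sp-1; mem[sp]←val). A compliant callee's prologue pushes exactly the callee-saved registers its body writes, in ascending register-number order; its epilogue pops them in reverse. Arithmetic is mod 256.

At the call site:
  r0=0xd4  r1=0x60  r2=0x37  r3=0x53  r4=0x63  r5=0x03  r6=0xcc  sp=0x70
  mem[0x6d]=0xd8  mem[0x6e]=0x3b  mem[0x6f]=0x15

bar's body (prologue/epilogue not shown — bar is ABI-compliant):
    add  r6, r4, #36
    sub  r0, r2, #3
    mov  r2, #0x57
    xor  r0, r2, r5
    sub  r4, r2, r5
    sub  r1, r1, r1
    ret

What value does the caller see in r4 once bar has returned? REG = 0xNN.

REG = 0x54

prologue: push r1 -> mem[0x6f]=0x60, sp=0x6f
body[0] add  r6, r4, #36 -> r6=0x87
body[1] sub  r0, r2, #3 -> r0=0x34
body[2] mov  r2, #0x57 -> r2=0x57
body[3] xor  r0, r2, r5 -> r0=0x54
body[4] sub  r4, r2, r5 -> r4=0x54
body[5] sub  r1, r1, r1 -> r1=0x00
epilogue: pop r1=0x60, sp=0x70
r4 is caller-saved -> body value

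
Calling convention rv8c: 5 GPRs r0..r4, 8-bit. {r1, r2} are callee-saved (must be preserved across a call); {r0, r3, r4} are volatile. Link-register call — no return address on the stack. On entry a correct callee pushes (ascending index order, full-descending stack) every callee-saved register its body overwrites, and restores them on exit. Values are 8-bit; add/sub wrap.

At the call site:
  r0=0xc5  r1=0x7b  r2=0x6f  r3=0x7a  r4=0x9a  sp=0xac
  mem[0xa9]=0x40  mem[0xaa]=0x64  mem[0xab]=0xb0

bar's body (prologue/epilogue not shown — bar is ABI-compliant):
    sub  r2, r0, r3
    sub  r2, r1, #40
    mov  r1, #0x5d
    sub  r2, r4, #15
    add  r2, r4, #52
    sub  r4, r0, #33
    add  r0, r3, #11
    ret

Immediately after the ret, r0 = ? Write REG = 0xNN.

prologue: push r1 → mem[0xab]=0x7b, sp=0xab
prologue: push r2 → mem[0xaa]=0x6f, sp=0xaa
body[0] sub  r2, r0, r3 → r2=0x4b
body[1] sub  r2, r1, #40 → r2=0x53
body[2] mov  r1, #0x5d → r1=0x5d
body[3] sub  r2, r4, #15 → r2=0x8b
body[4] add  r2, r4, #52 → r2=0xce
body[5] sub  r4, r0, #33 → r4=0xa4
body[6] add  r0, r3, #11 → r0=0x85
epilogue: pop r2=0x6f, sp=0xab
epilogue: pop r1=0x7b, sp=0xac
r0 is caller-saved → body value

REG = 0x85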